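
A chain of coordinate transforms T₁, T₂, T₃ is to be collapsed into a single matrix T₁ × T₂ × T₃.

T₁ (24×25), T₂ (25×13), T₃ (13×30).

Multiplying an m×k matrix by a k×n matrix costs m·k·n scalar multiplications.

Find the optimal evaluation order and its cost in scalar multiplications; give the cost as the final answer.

17160

(T₁ × (T₂ × T₃)): cost 27750.
((T₁ × T₂) × T₃): cost 17160.
Optimal: ((T₁ × T₂) × T₃) with cost 17160.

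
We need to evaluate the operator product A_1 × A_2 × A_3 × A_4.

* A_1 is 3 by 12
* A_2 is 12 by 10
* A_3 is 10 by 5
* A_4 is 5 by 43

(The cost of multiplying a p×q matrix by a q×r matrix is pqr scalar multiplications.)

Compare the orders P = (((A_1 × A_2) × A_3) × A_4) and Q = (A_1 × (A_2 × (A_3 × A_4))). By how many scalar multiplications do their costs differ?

Order P = (((A_1 × A_2) × A_3) × A_4): (A_1 × A_2): 3×12 by 12×10 → 3×10, cost 3·12·10 = 360; ((A_1 × A_2) × A_3): 3×10 by 10×5 → 3×5, cost 3·10·5 = 150; cumulative 510; (((A_1 × A_2) × A_3) × A_4): 3×5 by 5×43 → 3×43, cost 3·5·43 = 645; cumulative 1155. Total 1155.
Order Q = (A_1 × (A_2 × (A_3 × A_4))): (A_3 × A_4): 10×5 by 5×43 → 10×43, cost 10·5·43 = 2150; (A_2 × (A_3 × A_4)): 12×10 by 10×43 → 12×43, cost 12·10·43 = 5160; cumulative 7310; (A_1 × (A_2 × (A_3 × A_4))): 3×12 by 12×43 → 3×43, cost 3·12·43 = 1548; cumulative 8858. Total 8858.
Difference: |1155 − 8858| = 7703.

7703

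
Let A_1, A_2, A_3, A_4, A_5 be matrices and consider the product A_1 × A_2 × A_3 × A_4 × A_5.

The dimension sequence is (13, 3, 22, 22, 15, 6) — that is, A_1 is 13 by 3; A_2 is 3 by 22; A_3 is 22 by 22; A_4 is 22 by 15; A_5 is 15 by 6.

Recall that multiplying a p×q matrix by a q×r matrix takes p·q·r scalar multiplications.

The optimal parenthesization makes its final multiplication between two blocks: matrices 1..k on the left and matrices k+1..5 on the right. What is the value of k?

Adjacent pairs: A_1A_2 = 13·3·22 = 858; A_2A_3 = 3·22·22 = 1452; A_3A_4 = 22·22·15 = 7260; A_4A_5 = 22·15·6 = 1980.
Length 3: A_1..A_3: k=1: 0+1452+13·3·22=2310; k=2: 858+0+13·22·22=7150 → min 2310 | A_2..A_4: k=2: 0+7260+3·22·15=8250; k=3: 1452+0+3·22·15=2442 → min 2442 | A_3..A_5: k=3: 0+1980+22·22·6=4884; k=4: 7260+0+22·15·6=9240 → min 4884.
Length 4: A_1..A_4: k=1: 0+2442+13·3·15=3027; k=2: 858+7260+13·22·15=12408; k=3: 2310+0+13·22·15=6600 → min 3027 | A_2..A_5: k=2: 0+4884+3·22·6=5280; k=3: 1452+1980+3·22·6=3828; k=4: 2442+0+3·15·6=2712 → min 2712.
Top-level splits: k=1: (A_1..A_1)·(A_2..A_5) → 0+2712+13·3·6 = 2946; k=2: (A_1..A_2)·(A_3..A_5) → 858+4884+13·22·6 = 7458; k=3: (A_1..A_3)·(A_4..A_5) → 2310+1980+13·22·6 = 6006; k=4: (A_1..A_4)·(A_5..A_5) → 3027+0+13·15·6 = 4197.
Best split is after A_1, i.e. k = 1.

1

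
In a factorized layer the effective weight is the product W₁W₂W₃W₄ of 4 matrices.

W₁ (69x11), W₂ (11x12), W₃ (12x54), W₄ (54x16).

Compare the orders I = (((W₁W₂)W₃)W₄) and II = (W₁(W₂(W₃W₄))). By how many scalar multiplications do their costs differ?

88812

Order I = (((W₁W₂)W₃)W₄): (W₁W₂): 69×11 by 11×12 → 69×12, cost 69·11·12 = 9108; ((W₁W₂)W₃): 69×12 by 12×54 → 69×54, cost 69·12·54 = 44712; cumulative 53820; (((W₁W₂)W₃)W₄): 69×54 by 54×16 → 69×16, cost 69·54·16 = 59616; cumulative 113436. Total 113436.
Order II = (W₁(W₂(W₃W₄))): (W₃W₄): 12×54 by 54×16 → 12×16, cost 12·54·16 = 10368; (W₂(W₃W₄)): 11×12 by 12×16 → 11×16, cost 11·12·16 = 2112; cumulative 12480; (W₁(W₂(W₃W₄))): 69×11 by 11×16 → 69×16, cost 69·11·16 = 12144; cumulative 24624. Total 24624.
Difference: |113436 − 24624| = 88812.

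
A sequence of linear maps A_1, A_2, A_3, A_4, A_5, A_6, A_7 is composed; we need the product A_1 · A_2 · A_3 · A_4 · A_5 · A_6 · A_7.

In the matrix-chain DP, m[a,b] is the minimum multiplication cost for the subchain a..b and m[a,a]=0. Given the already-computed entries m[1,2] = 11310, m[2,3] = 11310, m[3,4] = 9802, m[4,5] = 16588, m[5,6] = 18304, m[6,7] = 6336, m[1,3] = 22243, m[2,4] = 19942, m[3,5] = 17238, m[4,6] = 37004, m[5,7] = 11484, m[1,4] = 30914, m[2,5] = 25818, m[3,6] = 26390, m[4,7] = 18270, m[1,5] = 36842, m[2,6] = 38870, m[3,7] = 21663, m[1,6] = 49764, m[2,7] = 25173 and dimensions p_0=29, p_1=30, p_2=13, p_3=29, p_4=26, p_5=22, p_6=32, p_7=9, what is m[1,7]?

m[1,7] = min over k∈[1,6] of m[1,k]+m[k+1,7]+p_{0}·p_k·p_{7}.
k=1: 0 + 25173 + 29·30·9 = 33003; k=2: 11310 + 21663 + 29·13·9 = 36366; k=3: 22243 + 18270 + 29·29·9 = 48082; k=4: 30914 + 11484 + 29·26·9 = 49184; k=5: 36842 + 6336 + 29·22·9 = 48920; k=6: 49764 + 0 + 29·32·9 = 58116.
Minimum: 33003 at k=1.

33003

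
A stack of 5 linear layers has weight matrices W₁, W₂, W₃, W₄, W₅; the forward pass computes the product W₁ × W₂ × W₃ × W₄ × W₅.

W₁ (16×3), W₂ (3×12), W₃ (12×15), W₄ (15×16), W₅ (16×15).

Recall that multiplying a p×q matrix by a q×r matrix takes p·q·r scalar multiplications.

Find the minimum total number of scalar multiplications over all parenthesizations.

2700

Adjacent pairs: W₁W₂ = 16·3·12 = 576; W₂W₃ = 3·12·15 = 540; W₃W₄ = 12·15·16 = 2880; W₄W₅ = 15·16·15 = 3600.
Length 3: W₁..W₃: k=1: 0+540+16·3·15=1260; k=2: 576+0+16·12·15=3456 → min 1260 | W₂..W₄: k=2: 0+2880+3·12·16=3456; k=3: 540+0+3·15·16=1260 → min 1260 | W₃..W₅: k=3: 0+3600+12·15·15=6300; k=4: 2880+0+12·16·15=5760 → min 5760.
Length 4: W₁..W₄: k=1: 0+1260+16·3·16=2028; k=2: 576+2880+16·12·16=6528; k=3: 1260+0+16·15·16=5100 → min 2028 | W₂..W₅: k=2: 0+5760+3·12·15=6300; k=3: 540+3600+3·15·15=4815; k=4: 1260+0+3·16·15=1980 → min 1980.
Length 5: W₁..W₅: k=1: 0+1980+16·3·15=2700; k=2: 576+5760+16·12·15=9216; k=3: 1260+3600+16·15·15=8460; k=4: 2028+0+16·16·15=5868 → min 2700.
Optimal order: (W₁ × (((W₂ × W₃) × W₄) × W₅)) with cost 2700.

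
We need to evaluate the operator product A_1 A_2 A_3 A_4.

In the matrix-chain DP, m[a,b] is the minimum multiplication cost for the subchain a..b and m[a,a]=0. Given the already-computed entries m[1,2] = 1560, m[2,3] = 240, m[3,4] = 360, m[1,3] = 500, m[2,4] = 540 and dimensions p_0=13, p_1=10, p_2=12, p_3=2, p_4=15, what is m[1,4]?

890

m[1,4] = min over k∈[1,3] of m[1,k]+m[k+1,4]+p_{0}·p_k·p_{4}.
k=1: 0 + 540 + 13·10·15 = 2490; k=2: 1560 + 360 + 13·12·15 = 4260; k=3: 500 + 0 + 13·2·15 = 890.
Minimum: 890 at k=3.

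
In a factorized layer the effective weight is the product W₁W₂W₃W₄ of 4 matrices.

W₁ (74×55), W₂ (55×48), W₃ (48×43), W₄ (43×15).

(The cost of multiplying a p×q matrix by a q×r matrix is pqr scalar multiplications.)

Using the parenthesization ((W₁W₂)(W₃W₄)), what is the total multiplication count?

279600

(W₁W₂): 74×55 by 55×48 → 74×48, cost 74·55·48 = 195360
(W₃W₄): 48×43 by 43×15 → 48×15, cost 48·43·15 = 30960
((W₁W₂)(W₃W₄)): 74×48 by 48×15 → 74×15, cost 74·48·15 = 53280; cumulative 279600
Total: 279600 scalar multiplications.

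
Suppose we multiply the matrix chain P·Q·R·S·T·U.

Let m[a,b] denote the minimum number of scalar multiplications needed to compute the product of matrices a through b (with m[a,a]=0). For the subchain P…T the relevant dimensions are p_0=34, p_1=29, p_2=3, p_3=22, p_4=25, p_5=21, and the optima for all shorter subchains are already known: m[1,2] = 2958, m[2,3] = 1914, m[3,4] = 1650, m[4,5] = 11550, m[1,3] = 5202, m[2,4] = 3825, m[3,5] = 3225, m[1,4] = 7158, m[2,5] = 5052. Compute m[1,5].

8325

m[1,5] = min over k∈[1,4] of m[1,k]+m[k+1,5]+p_{0}·p_k·p_{5}.
k=1: 0 + 5052 + 34·29·21 = 25758; k=2: 2958 + 3225 + 34·3·21 = 8325; k=3: 5202 + 11550 + 34·22·21 = 32460; k=4: 7158 + 0 + 34·25·21 = 25008.
Minimum: 8325 at k=2.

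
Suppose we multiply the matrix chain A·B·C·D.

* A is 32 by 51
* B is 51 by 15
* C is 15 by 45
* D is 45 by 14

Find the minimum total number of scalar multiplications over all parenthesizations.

Adjacent pairs: AB = 32·51·15 = 24480; BC = 51·15·45 = 34425; CD = 15·45·14 = 9450.
Length 3: A..C: k=1: 0+34425+32·51·45=107865; k=2: 24480+0+32·15·45=46080 → min 46080 | B..D: k=2: 0+9450+51·15·14=20160; k=3: 34425+0+51·45·14=66555 → min 20160.
Length 4: A..D: k=1: 0+20160+32·51·14=43008; k=2: 24480+9450+32·15·14=40650; k=3: 46080+0+32·45·14=66240 → min 40650.
Optimal order: ((A·B)·(C·D)) with cost 40650.

40650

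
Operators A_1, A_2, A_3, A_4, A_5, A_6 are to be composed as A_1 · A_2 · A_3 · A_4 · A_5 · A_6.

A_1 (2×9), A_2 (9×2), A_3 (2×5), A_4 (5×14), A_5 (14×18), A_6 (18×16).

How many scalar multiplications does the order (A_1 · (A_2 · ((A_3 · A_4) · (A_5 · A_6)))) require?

(A_3 · A_4): 2×5 by 5×14 → 2×14, cost 2·5·14 = 140
(A_5 · A_6): 14×18 by 18×16 → 14×16, cost 14·18·16 = 4032
((A_3 · A_4) · (A_5 · A_6)): 2×14 by 14×16 → 2×16, cost 2·14·16 = 448; cumulative 4620
(A_2 · ((A_3 · A_4) · (A_5 · A_6))): 9×2 by 2×16 → 9×16, cost 9·2·16 = 288; cumulative 4908
(A_1 · (A_2 · ((A_3 · A_4) · (A_5 · A_6)))): 2×9 by 9×16 → 2×16, cost 2·9·16 = 288; cumulative 5196
Total: 5196 scalar multiplications.

5196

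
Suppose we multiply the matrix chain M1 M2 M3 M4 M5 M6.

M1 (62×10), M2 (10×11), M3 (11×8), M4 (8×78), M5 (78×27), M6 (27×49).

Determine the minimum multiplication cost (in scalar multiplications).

57576

Adjacent pairs: M1M2 = 62·10·11 = 6820; M2M3 = 10·11·8 = 880; M3M4 = 11·8·78 = 6864; M4M5 = 8·78·27 = 16848; M5M6 = 78·27·49 = 103194.
Length 3: M1..M3: k=1: 0+880+62·10·8=5840; k=2: 6820+0+62·11·8=12276 → min 5840 | M2..M4: k=2: 0+6864+10·11·78=15444; k=3: 880+0+10·8·78=7120 → min 7120 | M3..M5: k=3: 0+16848+11·8·27=19224; k=4: 6864+0+11·78·27=30030 → min 19224 | M4..M6: k=4: 0+103194+8·78·49=133770; k=5: 16848+0+8·27·49=27432 → min 27432.
Length 4: M1..M4: k=1: 0+7120+62·10·78=55480; k=2: 6820+6864+62·11·78=66880; k=3: 5840+0+62·8·78=44528 → min 44528 | M2..M5: k=2: 0+19224+10·11·27=22194; k=3: 880+16848+10·8·27=19888; k=4: 7120+0+10·78·27=28180 → min 19888 | M3..M6: k=3: 0+27432+11·8·49=31744; k=4: 6864+103194+11·78·49=152100; k=5: 19224+0+11·27·49=33777 → min 31744.
Length 5: M1..M5: k=1: 0+19888+62·10·27=36628; k=2: 6820+19224+62·11·27=44458; k=3: 5840+16848+62·8·27=36080; k=4: 44528+0+62·78·27=175100 → min 36080 | M2..M6: k=2: 0+31744+10·11·49=37134; k=3: 880+27432+10·8·49=32232; k=4: 7120+103194+10·78·49=148534; k=5: 19888+0+10·27·49=33118 → min 32232.
Length 6: M1..M6: k=1: 0+32232+62·10·49=62612; k=2: 6820+31744+62·11·49=71982; k=3: 5840+27432+62·8·49=57576; k=4: 44528+103194+62·78·49=384686; k=5: 36080+0+62·27·49=118106 → min 57576.
Optimal order: ((M1 (M2 M3)) ((M4 M5) M6)) with cost 57576.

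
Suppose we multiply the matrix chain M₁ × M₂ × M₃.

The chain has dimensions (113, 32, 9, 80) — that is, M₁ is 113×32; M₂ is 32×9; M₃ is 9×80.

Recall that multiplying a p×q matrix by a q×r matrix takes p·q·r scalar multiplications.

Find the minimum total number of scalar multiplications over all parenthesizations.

113904

Order (M₁ × (M₂ × M₃)): (M₂ × M₃): 32×9 by 9×80 → 32×80, cost 32·9·80 = 23040; (M₁ × (M₂ × M₃)): 113×32 by 32×80 → 113×80, cost 113·32·80 = 289280; cumulative 312320. Total 312320.
Order ((M₁ × M₂) × M₃): (M₁ × M₂): 113×32 by 32×9 → 113×9, cost 113·32·9 = 32544; ((M₁ × M₂) × M₃): 113×9 by 9×80 → 113×80, cost 113·9·80 = 81360; cumulative 113904. Total 113904.
Minimum: 113904.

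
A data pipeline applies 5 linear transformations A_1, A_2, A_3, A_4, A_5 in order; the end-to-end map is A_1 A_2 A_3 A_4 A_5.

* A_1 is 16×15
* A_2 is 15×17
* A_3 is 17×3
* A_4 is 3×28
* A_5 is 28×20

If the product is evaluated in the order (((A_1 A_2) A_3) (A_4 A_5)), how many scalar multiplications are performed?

7536

(A_1 A_2): 16×15 by 15×17 → 16×17, cost 16·15·17 = 4080
((A_1 A_2) A_3): 16×17 by 17×3 → 16×3, cost 16·17·3 = 816; cumulative 4896
(A_4 A_5): 3×28 by 28×20 → 3×20, cost 3·28·20 = 1680
(((A_1 A_2) A_3) (A_4 A_5)): 16×3 by 3×20 → 16×20, cost 16·3·20 = 960; cumulative 7536
Total: 7536 scalar multiplications.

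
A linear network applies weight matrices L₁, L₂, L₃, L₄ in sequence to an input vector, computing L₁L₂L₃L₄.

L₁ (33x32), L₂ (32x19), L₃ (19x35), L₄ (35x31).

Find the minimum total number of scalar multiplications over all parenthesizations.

60116

Adjacent pairs: L₁L₂ = 33·32·19 = 20064; L₂L₃ = 32·19·35 = 21280; L₃L₄ = 19·35·31 = 20615.
Length 3: L₁..L₃: k=1: 0+21280+33·32·35=58240; k=2: 20064+0+33·19·35=42009 → min 42009 | L₂..L₄: k=2: 0+20615+32·19·31=39463; k=3: 21280+0+32·35·31=56000 → min 39463.
Length 4: L₁..L₄: k=1: 0+39463+33·32·31=72199; k=2: 20064+20615+33·19·31=60116; k=3: 42009+0+33·35·31=77814 → min 60116.
Optimal order: ((L₁L₂)(L₃L₄)) with cost 60116.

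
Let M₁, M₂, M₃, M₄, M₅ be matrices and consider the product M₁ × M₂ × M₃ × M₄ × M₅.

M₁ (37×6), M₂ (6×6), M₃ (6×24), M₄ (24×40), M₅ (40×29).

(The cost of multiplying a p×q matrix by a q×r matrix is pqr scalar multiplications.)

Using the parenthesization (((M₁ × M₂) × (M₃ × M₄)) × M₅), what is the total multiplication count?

(M₁ × M₂): 37×6 by 6×6 → 37×6, cost 37·6·6 = 1332
(M₃ × M₄): 6×24 by 24×40 → 6×40, cost 6·24·40 = 5760
((M₁ × M₂) × (M₃ × M₄)): 37×6 by 6×40 → 37×40, cost 37·6·40 = 8880; cumulative 15972
(((M₁ × M₂) × (M₃ × M₄)) × M₅): 37×40 by 40×29 → 37×29, cost 37·40·29 = 42920; cumulative 58892
Total: 58892 scalar multiplications.

58892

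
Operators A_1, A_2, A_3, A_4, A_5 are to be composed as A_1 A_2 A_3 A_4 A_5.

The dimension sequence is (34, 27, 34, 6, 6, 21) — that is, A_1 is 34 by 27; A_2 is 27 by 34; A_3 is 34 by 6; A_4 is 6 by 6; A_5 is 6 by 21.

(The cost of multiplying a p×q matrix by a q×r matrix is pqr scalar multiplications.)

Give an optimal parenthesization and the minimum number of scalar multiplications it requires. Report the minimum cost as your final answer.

Adjacent pairs: A_1A_2 = 34·27·34 = 31212; A_2A_3 = 27·34·6 = 5508; A_3A_4 = 34·6·6 = 1224; A_4A_5 = 6·6·21 = 756.
Length 3: A_1..A_3: k=1: 0+5508+34·27·6=11016; k=2: 31212+0+34·34·6=38148 → min 11016 | A_2..A_4: k=2: 0+1224+27·34·6=6732; k=3: 5508+0+27·6·6=6480 → min 6480 | A_3..A_5: k=3: 0+756+34·6·21=5040; k=4: 1224+0+34·6·21=5508 → min 5040.
Length 4: A_1..A_4: k=1: 0+6480+34·27·6=11988; k=2: 31212+1224+34·34·6=39372; k=3: 11016+0+34·6·6=12240 → min 11988 | A_2..A_5: k=2: 0+5040+27·34·21=24318; k=3: 5508+756+27·6·21=9666; k=4: 6480+0+27·6·21=9882 → min 9666.
Length 5: A_1..A_5: k=1: 0+9666+34·27·21=28944; k=2: 31212+5040+34·34·21=60528; k=3: 11016+756+34·6·21=16056; k=4: 11988+0+34·6·21=16272 → min 16056.
Optimal parenthesization: ((A_1 (A_2 A_3)) (A_4 A_5)) with cost 16056.

16056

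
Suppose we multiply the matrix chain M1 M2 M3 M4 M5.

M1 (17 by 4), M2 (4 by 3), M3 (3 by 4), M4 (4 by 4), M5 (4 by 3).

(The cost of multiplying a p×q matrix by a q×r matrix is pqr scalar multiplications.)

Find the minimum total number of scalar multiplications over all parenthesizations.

Adjacent pairs: M1M2 = 17·4·3 = 204; M2M3 = 4·3·4 = 48; M3M4 = 3·4·4 = 48; M4M5 = 4·4·3 = 48.
Length 3: M1..M3: k=1: 0+48+17·4·4=320; k=2: 204+0+17·3·4=408 → min 320 | M2..M4: k=2: 0+48+4·3·4=96; k=3: 48+0+4·4·4=112 → min 96 | M3..M5: k=3: 0+48+3·4·3=84; k=4: 48+0+3·4·3=84 → min 84.
Length 4: M1..M4: k=1: 0+96+17·4·4=368; k=2: 204+48+17·3·4=456; k=3: 320+0+17·4·4=592 → min 368 | M2..M5: k=2: 0+84+4·3·3=120; k=3: 48+48+4·4·3=144; k=4: 96+0+4·4·3=144 → min 120.
Length 5: M1..M5: k=1: 0+120+17·4·3=324; k=2: 204+84+17·3·3=441; k=3: 320+48+17·4·3=572; k=4: 368+0+17·4·3=572 → min 324.
Optimal order: (M1 (M2 (M3 (M4 M5)))) with cost 324.

324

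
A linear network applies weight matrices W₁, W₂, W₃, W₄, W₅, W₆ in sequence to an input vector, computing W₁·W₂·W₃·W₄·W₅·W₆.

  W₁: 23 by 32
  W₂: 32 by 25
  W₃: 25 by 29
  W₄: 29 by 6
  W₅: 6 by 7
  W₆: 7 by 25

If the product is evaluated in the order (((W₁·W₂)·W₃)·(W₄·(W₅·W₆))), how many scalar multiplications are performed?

57150

(W₁·W₂): 23×32 by 32×25 → 23×25, cost 23·32·25 = 18400
((W₁·W₂)·W₃): 23×25 by 25×29 → 23×29, cost 23·25·29 = 16675; cumulative 35075
(W₅·W₆): 6×7 by 7×25 → 6×25, cost 6·7·25 = 1050
(W₄·(W₅·W₆)): 29×6 by 6×25 → 29×25, cost 29·6·25 = 4350; cumulative 5400
(((W₁·W₂)·W₃)·(W₄·(W₅·W₆))): 23×29 by 29×25 → 23×25, cost 23·29·25 = 16675; cumulative 57150
Total: 57150 scalar multiplications.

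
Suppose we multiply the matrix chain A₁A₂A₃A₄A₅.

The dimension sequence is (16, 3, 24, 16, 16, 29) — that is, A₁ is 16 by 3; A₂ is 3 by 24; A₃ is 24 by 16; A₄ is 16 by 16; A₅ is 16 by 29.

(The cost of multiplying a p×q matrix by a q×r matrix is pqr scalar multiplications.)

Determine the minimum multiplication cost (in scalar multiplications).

Adjacent pairs: A₁A₂ = 16·3·24 = 1152; A₂A₃ = 3·24·16 = 1152; A₃A₄ = 24·16·16 = 6144; A₄A₅ = 16·16·29 = 7424.
Length 3: A₁..A₃: k=1: 0+1152+16·3·16=1920; k=2: 1152+0+16·24·16=7296 → min 1920 | A₂..A₄: k=2: 0+6144+3·24·16=7296; k=3: 1152+0+3·16·16=1920 → min 1920 | A₃..A₅: k=3: 0+7424+24·16·29=18560; k=4: 6144+0+24·16·29=17280 → min 17280.
Length 4: A₁..A₄: k=1: 0+1920+16·3·16=2688; k=2: 1152+6144+16·24·16=13440; k=3: 1920+0+16·16·16=6016 → min 2688 | A₂..A₅: k=2: 0+17280+3·24·29=19368; k=3: 1152+7424+3·16·29=9968; k=4: 1920+0+3·16·29=3312 → min 3312.
Length 5: A₁..A₅: k=1: 0+3312+16·3·29=4704; k=2: 1152+17280+16·24·29=29568; k=3: 1920+7424+16·16·29=16768; k=4: 2688+0+16·16·29=10112 → min 4704.
Optimal order: (A₁(((A₂A₃)A₄)A₅)) with cost 4704.

4704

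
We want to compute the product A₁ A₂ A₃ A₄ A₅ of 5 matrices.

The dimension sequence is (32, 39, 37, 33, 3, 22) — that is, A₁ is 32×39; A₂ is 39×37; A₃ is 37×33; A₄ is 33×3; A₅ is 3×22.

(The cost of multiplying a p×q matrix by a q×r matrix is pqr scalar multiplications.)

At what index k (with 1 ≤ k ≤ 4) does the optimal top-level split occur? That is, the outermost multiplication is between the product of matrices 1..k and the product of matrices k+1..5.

Adjacent pairs: A₁A₂ = 32·39·37 = 46176; A₂A₃ = 39·37·33 = 47619; A₃A₄ = 37·33·3 = 3663; A₄A₅ = 33·3·22 = 2178.
Length 3: A₁..A₃: k=1: 0+47619+32·39·33=88803; k=2: 46176+0+32·37·33=85248 → min 85248 | A₂..A₄: k=2: 0+3663+39·37·3=7992; k=3: 47619+0+39·33·3=51480 → min 7992 | A₃..A₅: k=3: 0+2178+37·33·22=29040; k=4: 3663+0+37·3·22=6105 → min 6105.
Length 4: A₁..A₄: k=1: 0+7992+32·39·3=11736; k=2: 46176+3663+32·37·3=53391; k=3: 85248+0+32·33·3=88416 → min 11736 | A₂..A₅: k=2: 0+6105+39·37·22=37851; k=3: 47619+2178+39·33·22=78111; k=4: 7992+0+39·3·22=10566 → min 10566.
Top-level splits: k=1: (A₁..A₁)·(A₂..A₅) → 0+10566+32·39·22 = 38022; k=2: (A₁..A₂)·(A₃..A₅) → 46176+6105+32·37·22 = 78329; k=3: (A₁..A₃)·(A₄..A₅) → 85248+2178+32·33·22 = 110658; k=4: (A₁..A₄)·(A₅..A₅) → 11736+0+32·3·22 = 13848.
Best split is after A₄, i.e. k = 4.

4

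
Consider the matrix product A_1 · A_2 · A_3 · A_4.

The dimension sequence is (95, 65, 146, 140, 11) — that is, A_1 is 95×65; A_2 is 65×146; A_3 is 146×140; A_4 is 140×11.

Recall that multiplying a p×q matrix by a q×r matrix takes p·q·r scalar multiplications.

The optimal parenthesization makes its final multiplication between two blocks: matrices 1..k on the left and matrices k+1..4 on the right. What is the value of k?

1

Adjacent pairs: A_1A_2 = 95·65·146 = 901550; A_2A_3 = 65·146·140 = 1328600; A_3A_4 = 146·140·11 = 224840.
Length 3: A_1..A_3: k=1: 0+1328600+95·65·140=2193100; k=2: 901550+0+95·146·140=2843350 → min 2193100 | A_2..A_4: k=2: 0+224840+65·146·11=329230; k=3: 1328600+0+65·140·11=1428700 → min 329230.
Top-level splits: k=1: (A_1..A_1)·(A_2..A_4) → 0+329230+95·65·11 = 397155; k=2: (A_1..A_2)·(A_3..A_4) → 901550+224840+95·146·11 = 1278960; k=3: (A_1..A_3)·(A_4..A_4) → 2193100+0+95·140·11 = 2339400.
Best split is after A_1, i.e. k = 1.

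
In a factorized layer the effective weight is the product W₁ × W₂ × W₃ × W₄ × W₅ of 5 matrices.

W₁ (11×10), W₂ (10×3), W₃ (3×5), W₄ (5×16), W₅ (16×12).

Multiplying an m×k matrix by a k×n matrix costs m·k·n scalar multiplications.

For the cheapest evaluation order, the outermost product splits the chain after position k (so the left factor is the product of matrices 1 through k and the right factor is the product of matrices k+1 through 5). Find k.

Adjacent pairs: W₁W₂ = 11·10·3 = 330; W₂W₃ = 10·3·5 = 150; W₃W₄ = 3·5·16 = 240; W₄W₅ = 5·16·12 = 960.
Length 3: W₁..W₃: k=1: 0+150+11·10·5=700; k=2: 330+0+11·3·5=495 → min 495 | W₂..W₄: k=2: 0+240+10·3·16=720; k=3: 150+0+10·5·16=950 → min 720 | W₃..W₅: k=3: 0+960+3·5·12=1140; k=4: 240+0+3·16·12=816 → min 816.
Length 4: W₁..W₄: k=1: 0+720+11·10·16=2480; k=2: 330+240+11·3·16=1098; k=3: 495+0+11·5·16=1375 → min 1098 | W₂..W₅: k=2: 0+816+10·3·12=1176; k=3: 150+960+10·5·12=1710; k=4: 720+0+10·16·12=2640 → min 1176.
Top-level splits: k=1: (W₁..W₁)·(W₂..W₅) → 0+1176+11·10·12 = 2496; k=2: (W₁..W₂)·(W₃..W₅) → 330+816+11·3·12 = 1542; k=3: (W₁..W₃)·(W₄..W₅) → 495+960+11·5·12 = 2115; k=4: (W₁..W₄)·(W₅..W₅) → 1098+0+11·16·12 = 3210.
Best split is after W₂, i.e. k = 2.

2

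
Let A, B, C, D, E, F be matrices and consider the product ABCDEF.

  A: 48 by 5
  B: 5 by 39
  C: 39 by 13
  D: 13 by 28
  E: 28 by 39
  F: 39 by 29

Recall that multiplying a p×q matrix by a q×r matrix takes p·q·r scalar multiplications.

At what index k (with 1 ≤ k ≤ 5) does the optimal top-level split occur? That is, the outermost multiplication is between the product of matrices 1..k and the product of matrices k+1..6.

Adjacent pairs: AB = 48·5·39 = 9360; BC = 5·39·13 = 2535; CD = 39·13·28 = 14196; DE = 13·28·39 = 14196; EF = 28·39·29 = 31668.
Length 3: A..C: k=1: 0+2535+48·5·13=5655; k=2: 9360+0+48·39·13=33696 → min 5655 | B..D: k=2: 0+14196+5·39·28=19656; k=3: 2535+0+5·13·28=4355 → min 4355 | C..E: k=3: 0+14196+39·13·39=33969; k=4: 14196+0+39·28·39=56784 → min 33969 | D..F: k=4: 0+31668+13·28·29=42224; k=5: 14196+0+13·39·29=28899 → min 28899.
Length 4: A..D: k=1: 0+4355+48·5·28=11075; k=2: 9360+14196+48·39·28=75972; k=3: 5655+0+48·13·28=23127 → min 11075 | B..E: k=2: 0+33969+5·39·39=41574; k=3: 2535+14196+5·13·39=19266; k=4: 4355+0+5·28·39=9815 → min 9815 | C..F: k=3: 0+28899+39·13·29=43602; k=4: 14196+31668+39·28·29=77532; k=5: 33969+0+39·39·29=78078 → min 43602.
Length 5: A..E: k=1: 0+9815+48·5·39=19175; k=2: 9360+33969+48·39·39=116337; k=3: 5655+14196+48·13·39=44187; k=4: 11075+0+48·28·39=63491 → min 19175 | B..F: k=2: 0+43602+5·39·29=49257; k=3: 2535+28899+5·13·29=33319; k=4: 4355+31668+5·28·29=40083; k=5: 9815+0+5·39·29=15470 → min 15470.
Top-level splits: k=1: (A..A)·(B..F) → 0+15470+48·5·29 = 22430; k=2: (A..B)·(C..F) → 9360+43602+48·39·29 = 107250; k=3: (A..C)·(D..F) → 5655+28899+48·13·29 = 52650; k=4: (A..D)·(E..F) → 11075+31668+48·28·29 = 81719; k=5: (A..E)·(F..F) → 19175+0+48·39·29 = 73463.
Best split is after A, i.e. k = 1.

1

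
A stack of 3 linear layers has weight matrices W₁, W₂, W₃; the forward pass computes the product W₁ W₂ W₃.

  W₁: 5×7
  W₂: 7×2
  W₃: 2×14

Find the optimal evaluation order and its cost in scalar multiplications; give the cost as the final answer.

210

(W₁ (W₂ W₃)): cost 686.
((W₁ W₂) W₃): cost 210.
Optimal: ((W₁ W₂) W₃) with cost 210.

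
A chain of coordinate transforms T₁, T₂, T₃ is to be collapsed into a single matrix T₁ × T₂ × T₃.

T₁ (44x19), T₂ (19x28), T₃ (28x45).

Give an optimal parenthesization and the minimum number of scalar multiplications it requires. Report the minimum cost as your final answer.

(T₁ × (T₂ × T₃)): cost 61560.
((T₁ × T₂) × T₃): cost 78848.
Optimal: (T₁ × (T₂ × T₃)) with cost 61560.

61560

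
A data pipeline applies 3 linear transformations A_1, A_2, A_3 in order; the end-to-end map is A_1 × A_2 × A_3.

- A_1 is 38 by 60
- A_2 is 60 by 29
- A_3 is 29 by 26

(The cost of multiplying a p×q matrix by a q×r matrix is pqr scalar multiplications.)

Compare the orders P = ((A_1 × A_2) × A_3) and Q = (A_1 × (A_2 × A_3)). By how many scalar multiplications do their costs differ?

9748

Order P = ((A_1 × A_2) × A_3): (A_1 × A_2): 38×60 by 60×29 → 38×29, cost 38·60·29 = 66120; ((A_1 × A_2) × A_3): 38×29 by 29×26 → 38×26, cost 38·29·26 = 28652; cumulative 94772. Total 94772.
Order Q = (A_1 × (A_2 × A_3)): (A_2 × A_3): 60×29 by 29×26 → 60×26, cost 60·29·26 = 45240; (A_1 × (A_2 × A_3)): 38×60 by 60×26 → 38×26, cost 38·60·26 = 59280; cumulative 104520. Total 104520.
Difference: |94772 − 104520| = 9748.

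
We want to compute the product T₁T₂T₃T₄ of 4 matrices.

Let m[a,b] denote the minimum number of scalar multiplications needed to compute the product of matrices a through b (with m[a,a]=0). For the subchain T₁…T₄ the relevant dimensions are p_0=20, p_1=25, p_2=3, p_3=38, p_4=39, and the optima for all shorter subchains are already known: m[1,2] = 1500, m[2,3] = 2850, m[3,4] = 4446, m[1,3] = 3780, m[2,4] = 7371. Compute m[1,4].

8286

m[1,4] = min over k∈[1,3] of m[1,k]+m[k+1,4]+p_{0}·p_k·p_{4}.
k=1: 0 + 7371 + 20·25·39 = 26871; k=2: 1500 + 4446 + 20·3·39 = 8286; k=3: 3780 + 0 + 20·38·39 = 33420.
Minimum: 8286 at k=2.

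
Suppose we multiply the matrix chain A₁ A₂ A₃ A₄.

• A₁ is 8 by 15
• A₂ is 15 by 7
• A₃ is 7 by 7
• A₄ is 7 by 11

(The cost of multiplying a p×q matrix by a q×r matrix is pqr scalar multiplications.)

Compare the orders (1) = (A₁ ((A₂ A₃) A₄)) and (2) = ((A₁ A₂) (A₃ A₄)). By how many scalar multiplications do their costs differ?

Order (1) = (A₁ ((A₂ A₃) A₄)): (A₂ A₃): 15×7 by 7×7 → 15×7, cost 15·7·7 = 735; ((A₂ A₃) A₄): 15×7 by 7×11 → 15×11, cost 15·7·11 = 1155; cumulative 1890; (A₁ ((A₂ A₃) A₄)): 8×15 by 15×11 → 8×11, cost 8·15·11 = 1320; cumulative 3210. Total 3210.
Order (2) = ((A₁ A₂) (A₃ A₄)): (A₁ A₂): 8×15 by 15×7 → 8×7, cost 8·15·7 = 840; (A₃ A₄): 7×7 by 7×11 → 7×11, cost 7·7·11 = 539; ((A₁ A₂) (A₃ A₄)): 8×7 by 7×11 → 8×11, cost 8·7·11 = 616; cumulative 1995. Total 1995.
Difference: |3210 − 1995| = 1215.

1215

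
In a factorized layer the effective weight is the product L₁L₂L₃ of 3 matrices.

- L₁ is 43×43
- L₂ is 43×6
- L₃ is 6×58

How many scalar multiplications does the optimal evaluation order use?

26058

Order (L₁(L₂L₃)): (L₂L₃): 43×6 by 6×58 → 43×58, cost 43·6·58 = 14964; (L₁(L₂L₃)): 43×43 by 43×58 → 43×58, cost 43·43·58 = 107242; cumulative 122206. Total 122206.
Order ((L₁L₂)L₃): (L₁L₂): 43×43 by 43×6 → 43×6, cost 43·43·6 = 11094; ((L₁L₂)L₃): 43×6 by 6×58 → 43×58, cost 43·6·58 = 14964; cumulative 26058. Total 26058.
Minimum: 26058.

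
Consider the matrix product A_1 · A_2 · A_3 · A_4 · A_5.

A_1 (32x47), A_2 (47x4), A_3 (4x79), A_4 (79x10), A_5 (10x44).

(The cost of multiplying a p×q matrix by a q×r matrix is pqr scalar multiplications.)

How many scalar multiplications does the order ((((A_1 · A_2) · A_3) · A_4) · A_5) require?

55488

(A_1 · A_2): 32×47 by 47×4 → 32×4, cost 32·47·4 = 6016
((A_1 · A_2) · A_3): 32×4 by 4×79 → 32×79, cost 32·4·79 = 10112; cumulative 16128
(((A_1 · A_2) · A_3) · A_4): 32×79 by 79×10 → 32×10, cost 32·79·10 = 25280; cumulative 41408
((((A_1 · A_2) · A_3) · A_4) · A_5): 32×10 by 10×44 → 32×44, cost 32·10·44 = 14080; cumulative 55488
Total: 55488 scalar multiplications.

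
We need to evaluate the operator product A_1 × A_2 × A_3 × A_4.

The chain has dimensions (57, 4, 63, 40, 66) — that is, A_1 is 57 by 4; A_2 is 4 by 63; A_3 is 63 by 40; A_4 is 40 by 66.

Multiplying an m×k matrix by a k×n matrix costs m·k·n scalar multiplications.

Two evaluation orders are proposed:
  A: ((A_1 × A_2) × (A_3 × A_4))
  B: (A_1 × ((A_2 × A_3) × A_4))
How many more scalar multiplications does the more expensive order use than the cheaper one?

382002

Order A = ((A_1 × A_2) × (A_3 × A_4)): (A_1 × A_2): 57×4 by 4×63 → 57×63, cost 57·4·63 = 14364; (A_3 × A_4): 63×40 by 40×66 → 63×66, cost 63·40·66 = 166320; ((A_1 × A_2) × (A_3 × A_4)): 57×63 by 63×66 → 57×66, cost 57·63·66 = 237006; cumulative 417690. Total 417690.
Order B = (A_1 × ((A_2 × A_3) × A_4)): (A_2 × A_3): 4×63 by 63×40 → 4×40, cost 4·63·40 = 10080; ((A_2 × A_3) × A_4): 4×40 by 40×66 → 4×66, cost 4·40·66 = 10560; cumulative 20640; (A_1 × ((A_2 × A_3) × A_4)): 57×4 by 4×66 → 57×66, cost 57·4·66 = 15048; cumulative 35688. Total 35688.
Difference: |417690 − 35688| = 382002.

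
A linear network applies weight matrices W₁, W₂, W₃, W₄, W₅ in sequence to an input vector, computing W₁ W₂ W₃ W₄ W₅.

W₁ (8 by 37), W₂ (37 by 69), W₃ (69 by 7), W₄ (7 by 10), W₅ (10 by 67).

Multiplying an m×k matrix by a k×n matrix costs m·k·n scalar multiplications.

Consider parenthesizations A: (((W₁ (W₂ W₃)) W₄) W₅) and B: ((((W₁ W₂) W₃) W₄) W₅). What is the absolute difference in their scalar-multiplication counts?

Order A = (((W₁ (W₂ W₃)) W₄) W₅): (W₂ W₃): 37×69 by 69×7 → 37×7, cost 37·69·7 = 17871; (W₁ (W₂ W₃)): 8×37 by 37×7 → 8×7, cost 8·37·7 = 2072; cumulative 19943; ((W₁ (W₂ W₃)) W₄): 8×7 by 7×10 → 8×10, cost 8·7·10 = 560; cumulative 20503; (((W₁ (W₂ W₃)) W₄) W₅): 8×10 by 10×67 → 8×67, cost 8·10·67 = 5360; cumulative 25863. Total 25863.
Order B = ((((W₁ W₂) W₃) W₄) W₅): (W₁ W₂): 8×37 by 37×69 → 8×69, cost 8·37·69 = 20424; ((W₁ W₂) W₃): 8×69 by 69×7 → 8×7, cost 8·69·7 = 3864; cumulative 24288; (((W₁ W₂) W₃) W₄): 8×7 by 7×10 → 8×10, cost 8·7·10 = 560; cumulative 24848; ((((W₁ W₂) W₃) W₄) W₅): 8×10 by 10×67 → 8×67, cost 8·10·67 = 5360; cumulative 30208. Total 30208.
Difference: |25863 − 30208| = 4345.

4345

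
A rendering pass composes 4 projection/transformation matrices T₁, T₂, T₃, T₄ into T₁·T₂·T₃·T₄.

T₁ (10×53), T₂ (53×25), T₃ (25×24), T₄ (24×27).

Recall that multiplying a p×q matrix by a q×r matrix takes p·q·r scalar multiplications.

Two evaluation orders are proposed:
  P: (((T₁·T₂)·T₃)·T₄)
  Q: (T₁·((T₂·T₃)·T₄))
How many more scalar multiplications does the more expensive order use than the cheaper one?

Order P = (((T₁·T₂)·T₃)·T₄): (T₁·T₂): 10×53 by 53×25 → 10×25, cost 10·53·25 = 13250; ((T₁·T₂)·T₃): 10×25 by 25×24 → 10×24, cost 10·25·24 = 6000; cumulative 19250; (((T₁·T₂)·T₃)·T₄): 10×24 by 24×27 → 10×27, cost 10·24·27 = 6480; cumulative 25730. Total 25730.
Order Q = (T₁·((T₂·T₃)·T₄)): (T₂·T₃): 53×25 by 25×24 → 53×24, cost 53·25·24 = 31800; ((T₂·T₃)·T₄): 53×24 by 24×27 → 53×27, cost 53·24·27 = 34344; cumulative 66144; (T₁·((T₂·T₃)·T₄)): 10×53 by 53×27 → 10×27, cost 10·53·27 = 14310; cumulative 80454. Total 80454.
Difference: |25730 − 80454| = 54724.

54724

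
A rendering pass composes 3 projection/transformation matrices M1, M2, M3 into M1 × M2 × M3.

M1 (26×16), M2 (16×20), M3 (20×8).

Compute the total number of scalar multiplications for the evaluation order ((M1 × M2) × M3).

12480

(M1 × M2): 26×16 by 16×20 → 26×20, cost 26·16·20 = 8320
((M1 × M2) × M3): 26×20 by 20×8 → 26×8, cost 26·20·8 = 4160; cumulative 12480
Total: 12480 scalar multiplications.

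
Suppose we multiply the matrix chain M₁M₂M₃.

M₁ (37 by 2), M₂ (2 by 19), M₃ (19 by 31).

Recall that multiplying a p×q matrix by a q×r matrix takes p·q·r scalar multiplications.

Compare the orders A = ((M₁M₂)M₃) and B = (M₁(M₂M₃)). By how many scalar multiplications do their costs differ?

Order A = ((M₁M₂)M₃): (M₁M₂): 37×2 by 2×19 → 37×19, cost 37·2·19 = 1406; ((M₁M₂)M₃): 37×19 by 19×31 → 37×31, cost 37·19·31 = 21793; cumulative 23199. Total 23199.
Order B = (M₁(M₂M₃)): (M₂M₃): 2×19 by 19×31 → 2×31, cost 2·19·31 = 1178; (M₁(M₂M₃)): 37×2 by 2×31 → 37×31, cost 37·2·31 = 2294; cumulative 3472. Total 3472.
Difference: |23199 − 3472| = 19727.

19727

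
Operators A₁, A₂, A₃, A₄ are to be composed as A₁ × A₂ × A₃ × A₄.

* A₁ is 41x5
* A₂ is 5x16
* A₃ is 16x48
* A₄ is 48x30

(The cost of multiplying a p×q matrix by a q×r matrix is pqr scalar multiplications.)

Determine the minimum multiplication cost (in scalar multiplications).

17190

Adjacent pairs: A₁A₂ = 41·5·16 = 3280; A₂A₃ = 5·16·48 = 3840; A₃A₄ = 16·48·30 = 23040.
Length 3: A₁..A₃: k=1: 0+3840+41·5·48=13680; k=2: 3280+0+41·16·48=34768 → min 13680 | A₂..A₄: k=2: 0+23040+5·16·30=25440; k=3: 3840+0+5·48·30=11040 → min 11040.
Length 4: A₁..A₄: k=1: 0+11040+41·5·30=17190; k=2: 3280+23040+41·16·30=46000; k=3: 13680+0+41·48·30=72720 → min 17190.
Optimal order: (A₁ × ((A₂ × A₃) × A₄)) with cost 17190.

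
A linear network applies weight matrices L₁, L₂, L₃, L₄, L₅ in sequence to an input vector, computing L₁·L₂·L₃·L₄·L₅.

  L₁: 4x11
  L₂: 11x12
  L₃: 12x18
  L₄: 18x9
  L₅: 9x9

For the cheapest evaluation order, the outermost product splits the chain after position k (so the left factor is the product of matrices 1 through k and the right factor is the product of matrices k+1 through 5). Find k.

4

Adjacent pairs: L₁L₂ = 4·11·12 = 528; L₂L₃ = 11·12·18 = 2376; L₃L₄ = 12·18·9 = 1944; L₄L₅ = 18·9·9 = 1458.
Length 3: L₁..L₃: k=1: 0+2376+4·11·18=3168; k=2: 528+0+4·12·18=1392 → min 1392 | L₂..L₄: k=2: 0+1944+11·12·9=3132; k=3: 2376+0+11·18·9=4158 → min 3132 | L₃..L₅: k=3: 0+1458+12·18·9=3402; k=4: 1944+0+12·9·9=2916 → min 2916.
Length 4: L₁..L₄: k=1: 0+3132+4·11·9=3528; k=2: 528+1944+4·12·9=2904; k=3: 1392+0+4·18·9=2040 → min 2040 | L₂..L₅: k=2: 0+2916+11·12·9=4104; k=3: 2376+1458+11·18·9=5616; k=4: 3132+0+11·9·9=4023 → min 4023.
Top-level splits: k=1: (L₁..L₁)·(L₂..L₅) → 0+4023+4·11·9 = 4419; k=2: (L₁..L₂)·(L₃..L₅) → 528+2916+4·12·9 = 3876; k=3: (L₁..L₃)·(L₄..L₅) → 1392+1458+4·18·9 = 3498; k=4: (L₁..L₄)·(L₅..L₅) → 2040+0+4·9·9 = 2364.
Best split is after L₄, i.e. k = 4.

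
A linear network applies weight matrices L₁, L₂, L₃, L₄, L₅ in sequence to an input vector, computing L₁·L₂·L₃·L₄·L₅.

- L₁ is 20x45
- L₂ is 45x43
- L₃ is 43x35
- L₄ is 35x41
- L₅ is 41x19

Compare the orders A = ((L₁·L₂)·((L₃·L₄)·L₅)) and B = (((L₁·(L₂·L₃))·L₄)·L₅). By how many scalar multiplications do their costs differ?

6737

Order A = ((L₁·L₂)·((L₃·L₄)·L₅)): (L₁·L₂): 20×45 by 45×43 → 20×43, cost 20·45·43 = 38700; (L₃·L₄): 43×35 by 35×41 → 43×41, cost 43·35·41 = 61705; ((L₃·L₄)·L₅): 43×41 by 41×19 → 43×19, cost 43·41·19 = 33497; cumulative 95202; ((L₁·L₂)·((L₃·L₄)·L₅)): 20×43 by 43×19 → 20×19, cost 20·43·19 = 16340; cumulative 150242. Total 150242.
Order B = (((L₁·(L₂·L₃))·L₄)·L₅): (L₂·L₃): 45×43 by 43×35 → 45×35, cost 45·43·35 = 67725; (L₁·(L₂·L₃)): 20×45 by 45×35 → 20×35, cost 20·45·35 = 31500; cumulative 99225; ((L₁·(L₂·L₃))·L₄): 20×35 by 35×41 → 20×41, cost 20·35·41 = 28700; cumulative 127925; (((L₁·(L₂·L₃))·L₄)·L₅): 20×41 by 41×19 → 20×19, cost 20·41·19 = 15580; cumulative 143505. Total 143505.
Difference: |150242 − 143505| = 6737.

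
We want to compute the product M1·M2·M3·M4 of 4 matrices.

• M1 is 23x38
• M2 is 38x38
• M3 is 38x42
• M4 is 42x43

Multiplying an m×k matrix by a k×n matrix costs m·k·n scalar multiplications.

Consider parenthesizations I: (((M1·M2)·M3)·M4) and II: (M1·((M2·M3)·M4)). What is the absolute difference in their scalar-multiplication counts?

55400

Order I = (((M1·M2)·M3)·M4): (M1·M2): 23×38 by 38×38 → 23×38, cost 23·38·38 = 33212; ((M1·M2)·M3): 23×38 by 38×42 → 23×42, cost 23·38·42 = 36708; cumulative 69920; (((M1·M2)·M3)·M4): 23×42 by 42×43 → 23×43, cost 23·42·43 = 41538; cumulative 111458. Total 111458.
Order II = (M1·((M2·M3)·M4)): (M2·M3): 38×38 by 38×42 → 38×42, cost 38·38·42 = 60648; ((M2·M3)·M4): 38×42 by 42×43 → 38×43, cost 38·42·43 = 68628; cumulative 129276; (M1·((M2·M3)·M4)): 23×38 by 38×43 → 23×43, cost 23·38·43 = 37582; cumulative 166858. Total 166858.
Difference: |111458 − 166858| = 55400.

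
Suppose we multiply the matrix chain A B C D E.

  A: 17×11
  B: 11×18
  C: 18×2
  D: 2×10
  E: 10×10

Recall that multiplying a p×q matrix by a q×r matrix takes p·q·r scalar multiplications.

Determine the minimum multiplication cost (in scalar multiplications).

Adjacent pairs: AB = 17·11·18 = 3366; BC = 11·18·2 = 396; CD = 18·2·10 = 360; DE = 2·10·10 = 200.
Length 3: A..C: k=1: 0+396+17·11·2=770; k=2: 3366+0+17·18·2=3978 → min 770 | B..D: k=2: 0+360+11·18·10=2340; k=3: 396+0+11·2·10=616 → min 616 | C..E: k=3: 0+200+18·2·10=560; k=4: 360+0+18·10·10=2160 → min 560.
Length 4: A..D: k=1: 0+616+17·11·10=2486; k=2: 3366+360+17·18·10=6786; k=3: 770+0+17·2·10=1110 → min 1110 | B..E: k=2: 0+560+11·18·10=2540; k=3: 396+200+11·2·10=816; k=4: 616+0+11·10·10=1716 → min 816.
Length 5: A..E: k=1: 0+816+17·11·10=2686; k=2: 3366+560+17·18·10=6986; k=3: 770+200+17·2·10=1310; k=4: 1110+0+17·10·10=2810 → min 1310.
Optimal order: ((A (B C)) (D E)) with cost 1310.

1310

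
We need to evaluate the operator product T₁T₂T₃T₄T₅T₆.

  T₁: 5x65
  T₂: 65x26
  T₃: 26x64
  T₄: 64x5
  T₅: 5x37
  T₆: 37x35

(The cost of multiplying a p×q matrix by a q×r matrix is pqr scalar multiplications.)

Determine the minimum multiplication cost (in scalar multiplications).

Adjacent pairs: T₁T₂ = 5·65·26 = 8450; T₂T₃ = 65·26·64 = 108160; T₃T₄ = 26·64·5 = 8320; T₄T₅ = 64·5·37 = 11840; T₅T₆ = 5·37·35 = 6475.
Length 3: T₁..T₃: k=1: 0+108160+5·65·64=128960; k=2: 8450+0+5·26·64=16770 → min 16770 | T₂..T₄: k=2: 0+8320+65·26·5=16770; k=3: 108160+0+65·64·5=128960 → min 16770 | T₃..T₅: k=3: 0+11840+26·64·37=73408; k=4: 8320+0+26·5·37=13130 → min 13130 | T₄..T₆: k=4: 0+6475+64·5·35=17675; k=5: 11840+0+64·37·35=94720 → min 17675.
Length 4: T₁..T₄: k=1: 0+16770+5·65·5=18395; k=2: 8450+8320+5·26·5=17420; k=3: 16770+0+5·64·5=18370 → min 17420 | T₂..T₅: k=2: 0+13130+65·26·37=75660; k=3: 108160+11840+65·64·37=273920; k=4: 16770+0+65·5·37=28795 → min 28795 | T₃..T₆: k=3: 0+17675+26·64·35=75915; k=4: 8320+6475+26·5·35=19345; k=5: 13130+0+26·37·35=46800 → min 19345.
Length 5: T₁..T₅: k=1: 0+28795+5·65·37=40820; k=2: 8450+13130+5·26·37=26390; k=3: 16770+11840+5·64·37=40450; k=4: 17420+0+5·5·37=18345 → min 18345 | T₂..T₆: k=2: 0+19345+65·26·35=78495; k=3: 108160+17675+65·64·35=271435; k=4: 16770+6475+65·5·35=34620; k=5: 28795+0+65·37·35=112970 → min 34620.
Length 6: T₁..T₆: k=1: 0+34620+5·65·35=45995; k=2: 8450+19345+5·26·35=32345; k=3: 16770+17675+5·64·35=45645; k=4: 17420+6475+5·5·35=24770; k=5: 18345+0+5·37·35=24820 → min 24770.
Optimal order: (((T₁T₂)(T₃T₄))(T₅T₆)) with cost 24770.

24770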